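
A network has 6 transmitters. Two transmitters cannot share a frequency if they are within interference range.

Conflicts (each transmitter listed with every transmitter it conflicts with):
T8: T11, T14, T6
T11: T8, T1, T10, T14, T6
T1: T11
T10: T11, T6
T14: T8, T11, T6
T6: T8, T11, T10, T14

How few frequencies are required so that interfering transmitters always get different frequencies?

4

T8, T11, T14, T6 pairwise conflict, so at least 4 frequencies are needed.
Using 4 frequencies: T8=4, T11=1, T1=2, T10=3, T14=3, T6=2. No two conflicting transmitters share a frequency.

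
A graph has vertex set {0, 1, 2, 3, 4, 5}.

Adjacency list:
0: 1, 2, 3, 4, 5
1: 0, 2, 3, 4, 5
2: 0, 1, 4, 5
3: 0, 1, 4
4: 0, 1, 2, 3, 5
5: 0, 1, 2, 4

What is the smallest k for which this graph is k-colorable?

5

0, 1, 2, 4, 5 are mutually adjacent (a clique of size 5), so at least 5 colors are needed.
5 colors suffice: color a → {0}; color b → {4}; color c → {1}; color d → {3, 5}; color e → {2}. No two adjacent vertices share a color.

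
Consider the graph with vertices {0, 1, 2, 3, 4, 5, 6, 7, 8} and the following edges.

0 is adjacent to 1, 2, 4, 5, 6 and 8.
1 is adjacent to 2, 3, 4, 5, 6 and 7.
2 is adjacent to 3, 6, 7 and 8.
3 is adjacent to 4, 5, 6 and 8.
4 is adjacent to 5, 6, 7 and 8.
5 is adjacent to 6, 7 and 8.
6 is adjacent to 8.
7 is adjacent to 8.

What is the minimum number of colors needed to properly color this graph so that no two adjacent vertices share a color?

5

0, 4, 5, 6, 8 are mutually adjacent (a clique of size 5), so at least 5 colors are needed.
5 colors suffice: color a → {1, 8}; color b → {2, 5}; color c → {6, 7}; color d → {4}; color e → {0, 3}. No two adjacent vertices share a color.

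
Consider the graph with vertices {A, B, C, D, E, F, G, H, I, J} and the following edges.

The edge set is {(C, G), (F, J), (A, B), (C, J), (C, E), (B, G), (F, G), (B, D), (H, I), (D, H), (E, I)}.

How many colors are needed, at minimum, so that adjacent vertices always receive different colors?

The cycle H-D-B-G-C-E-I-H has odd length 7, so it cannot be 2-colored; at least 3 colors are needed.
3 colors suffice: color 1 → {B, C, F, H}; color 2 → {A, D, E, G, J}; color 3 → {I}. No two adjacent vertices share a color.

3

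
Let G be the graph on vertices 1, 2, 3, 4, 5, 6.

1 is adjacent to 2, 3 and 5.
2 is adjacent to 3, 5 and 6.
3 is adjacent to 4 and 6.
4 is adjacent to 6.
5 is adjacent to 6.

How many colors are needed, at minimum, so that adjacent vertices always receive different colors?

2, 5, 6 form a triangle, so at least 3 colors are needed.
3 colors suffice: color red → {1, 6}; color blue → {2, 4}; color green → {3, 5}. No two adjacent vertices share a color.

3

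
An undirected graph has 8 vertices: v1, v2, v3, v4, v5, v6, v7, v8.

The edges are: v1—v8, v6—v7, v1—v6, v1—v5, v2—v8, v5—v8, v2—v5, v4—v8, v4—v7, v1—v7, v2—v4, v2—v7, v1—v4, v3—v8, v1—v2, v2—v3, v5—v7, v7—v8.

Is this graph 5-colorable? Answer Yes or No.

The chromatic number is 5. v1, v2, v5, v7, v8 are mutually adjacent (a clique of size 5), so at least 5 colors are needed.
5 colors suffice: v1=4, v2=3, v3=1, v4=5, v5=5, v6=2, v7=1, v8=2.
That is already a proper 5-coloring.

Yes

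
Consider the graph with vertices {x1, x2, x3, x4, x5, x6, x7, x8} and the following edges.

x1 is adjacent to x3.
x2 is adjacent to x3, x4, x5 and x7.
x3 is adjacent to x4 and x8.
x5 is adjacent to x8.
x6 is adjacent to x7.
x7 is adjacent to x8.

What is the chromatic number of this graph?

3

x2, x3, x4 are pairwise adjacent, so at least 3 colors are needed.
A valid assignment using 3 colors: x1=2, x2=2, x3=1, x4=3, x5=1, x6=2, x7=1, x8=2. Every edge joins two different colors.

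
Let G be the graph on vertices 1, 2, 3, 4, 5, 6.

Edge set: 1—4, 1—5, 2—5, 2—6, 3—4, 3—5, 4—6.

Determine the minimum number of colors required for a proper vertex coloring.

The cycle 4-3-5-2-6-4 has odd length 5, so it cannot be 2-colored; at least 3 colors are needed.
3 colors suffice: color red → {4, 5}; color blue → {1, 2, 3}; color green → {6}. No two adjacent vertices share a color.

3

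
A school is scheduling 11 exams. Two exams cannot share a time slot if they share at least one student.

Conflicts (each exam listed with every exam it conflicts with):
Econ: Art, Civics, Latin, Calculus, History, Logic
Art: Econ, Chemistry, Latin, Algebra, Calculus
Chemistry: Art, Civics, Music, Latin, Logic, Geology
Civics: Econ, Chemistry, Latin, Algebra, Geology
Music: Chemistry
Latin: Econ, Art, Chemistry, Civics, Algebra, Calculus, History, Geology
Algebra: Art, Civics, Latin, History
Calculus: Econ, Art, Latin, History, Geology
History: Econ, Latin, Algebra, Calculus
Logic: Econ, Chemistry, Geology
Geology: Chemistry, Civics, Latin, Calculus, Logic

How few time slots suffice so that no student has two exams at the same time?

4

Econ, Art, Latin, Calculus are mutually in conflict, so at least 4 time slots are needed.
4 time slots suffice: time slot 1 → {Music, Latin, Logic}; time slot 2 → {Econ, Chemistry, Algebra}; time slot 3 → {Art, History, Geology}; time slot 4 → {Civics, Calculus}. Each listed conflict is separated.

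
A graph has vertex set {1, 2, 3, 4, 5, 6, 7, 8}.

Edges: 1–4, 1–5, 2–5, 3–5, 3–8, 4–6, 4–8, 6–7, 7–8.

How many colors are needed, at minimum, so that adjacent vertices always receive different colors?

The cycle 4-8-3-5-1-4 has odd length 5, so it cannot be 2-colored; at least 3 colors are needed.
A valid assignment using 3 colors: 1=c, 2=b, 3=b, 4=b, 5=a, 6=a, 7=b, 8=a. Every edge joins two different colors.

3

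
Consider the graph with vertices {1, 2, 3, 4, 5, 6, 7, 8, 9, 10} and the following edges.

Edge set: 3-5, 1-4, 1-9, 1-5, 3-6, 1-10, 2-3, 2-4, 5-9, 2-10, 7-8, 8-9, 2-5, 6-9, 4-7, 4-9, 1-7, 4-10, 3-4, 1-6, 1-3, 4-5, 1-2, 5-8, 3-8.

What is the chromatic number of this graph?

5

1, 2, 3, 4, 5 form a clique, so at least 5 colors are needed.
5 colors suffice: color red → {1, 8}; color blue → {4, 6}; color green → {3, 7, 9, 10}; color yellow → {5}; color purple → {2}. No two adjacent vertices share a color.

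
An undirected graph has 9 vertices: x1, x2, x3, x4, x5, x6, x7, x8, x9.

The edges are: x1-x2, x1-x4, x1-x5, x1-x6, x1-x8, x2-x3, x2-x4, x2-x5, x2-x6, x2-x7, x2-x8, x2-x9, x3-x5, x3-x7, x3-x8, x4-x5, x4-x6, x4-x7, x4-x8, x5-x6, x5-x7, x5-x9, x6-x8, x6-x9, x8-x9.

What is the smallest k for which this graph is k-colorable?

5

x1, x2, x4, x6, x8 form a clique, so at least 5 colors are needed.
5 colors suffice: color 1 → {x2}; color 2 → {x5, x8}; color 3 → {x3, x4, x9}; color 4 → {x6, x7}; color 5 → {x1}. No two adjacent vertices share a color.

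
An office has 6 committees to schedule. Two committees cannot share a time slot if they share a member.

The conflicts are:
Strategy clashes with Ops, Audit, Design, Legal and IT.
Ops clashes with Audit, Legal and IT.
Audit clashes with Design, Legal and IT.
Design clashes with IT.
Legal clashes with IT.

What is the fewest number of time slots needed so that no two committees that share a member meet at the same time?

Strategy, Ops, Audit, Legal, IT pairwise conflict, so at least 5 time slots are needed.
Using 5 time slots: Strategy=3, Ops=5, Audit=2, Design=4, Legal=4, IT=1. Each listed conflict is separated.

5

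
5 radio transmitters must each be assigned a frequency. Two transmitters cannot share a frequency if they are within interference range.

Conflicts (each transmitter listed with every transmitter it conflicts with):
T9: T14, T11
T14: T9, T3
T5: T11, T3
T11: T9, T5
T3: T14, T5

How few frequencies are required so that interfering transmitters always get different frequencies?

3

The cycle T5-T3-T14-T9-T11-T5 has odd length 5, so it cannot be 2-colored; at least 3 frequencies are needed.
3 frequencies suffice: T9=2, T14=1, T5=1, T11=3, T3=2. Every pair that conflicts lands in different frequencies.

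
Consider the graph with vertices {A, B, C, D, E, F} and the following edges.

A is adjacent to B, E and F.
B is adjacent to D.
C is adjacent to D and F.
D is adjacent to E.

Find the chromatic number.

The cycle C-F-A-E-D-C has odd length 5, so it cannot be 2-colored; at least 3 colors are needed.
A valid assignment using 3 colors: A=1, B=2, C=3, D=1, E=2, F=2. No two adjacent vertices share a color.

3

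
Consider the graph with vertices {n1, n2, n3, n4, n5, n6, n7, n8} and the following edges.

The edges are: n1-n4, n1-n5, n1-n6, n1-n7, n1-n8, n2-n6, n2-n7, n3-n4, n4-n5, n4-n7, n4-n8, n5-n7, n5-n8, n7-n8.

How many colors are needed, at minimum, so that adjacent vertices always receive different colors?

n1, n4, n5, n7, n8 are mutually adjacent (a clique of size 5), so at least 5 colors are needed.
5 colors suffice: color R → {n1, n2, n3}; color B → {n6, n7}; color G → {n4}; color Y → {n5}; color P → {n8}. No two adjacent vertices share a color.

5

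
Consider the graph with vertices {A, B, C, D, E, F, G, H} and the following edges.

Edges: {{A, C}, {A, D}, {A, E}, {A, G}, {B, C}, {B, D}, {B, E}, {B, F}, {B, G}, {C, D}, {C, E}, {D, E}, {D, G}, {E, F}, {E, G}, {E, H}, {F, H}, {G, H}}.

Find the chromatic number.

4

B, C, D, E are pairwise adjacent (a clique of size 4), so at least 4 colors are needed.
One proper 4-coloring: A=3, B=3, C=4, D=2, E=1, F=4, G=4, H=2. No two adjacent vertices share a color.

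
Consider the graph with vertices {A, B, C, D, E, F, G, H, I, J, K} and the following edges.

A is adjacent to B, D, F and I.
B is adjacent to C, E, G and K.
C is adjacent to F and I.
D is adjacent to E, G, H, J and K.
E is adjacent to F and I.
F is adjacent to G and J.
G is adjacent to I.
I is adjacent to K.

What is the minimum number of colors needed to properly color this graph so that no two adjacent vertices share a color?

2

B and K are adjacent, so at least 2 colors are needed.
2 colors suffice: color red → {B, D, F, I}; color blue → {A, C, E, G, H, J, K}. Each edge has distinct colors on its endpoints.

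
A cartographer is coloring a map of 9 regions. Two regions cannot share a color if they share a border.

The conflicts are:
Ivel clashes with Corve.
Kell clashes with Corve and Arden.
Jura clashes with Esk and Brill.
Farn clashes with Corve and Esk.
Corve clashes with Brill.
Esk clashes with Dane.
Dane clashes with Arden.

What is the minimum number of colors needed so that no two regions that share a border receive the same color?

3

The cycle Jura-Esk-Farn-Corve-Brill-Jura has odd length 5, so it cannot be 2-colored; at least 3 colors are needed.
3 colors suffice: color 1 → {Corve, Esk, Arden}; color 2 → {Ivel, Kell, Jura, Farn, Dane}; color 3 → {Brill}. Each listed conflict is separated.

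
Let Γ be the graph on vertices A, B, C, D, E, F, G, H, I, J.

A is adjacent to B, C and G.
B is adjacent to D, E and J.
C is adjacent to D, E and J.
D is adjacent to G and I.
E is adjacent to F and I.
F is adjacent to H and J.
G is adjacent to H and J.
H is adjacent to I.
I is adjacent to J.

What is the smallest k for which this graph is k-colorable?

C and D are adjacent, so at least 2 colors are needed.
2 colors suffice: color 1 → {A, D, E, H, J}; color 2 → {B, C, F, G, I}. No two adjacent vertices share a color.

2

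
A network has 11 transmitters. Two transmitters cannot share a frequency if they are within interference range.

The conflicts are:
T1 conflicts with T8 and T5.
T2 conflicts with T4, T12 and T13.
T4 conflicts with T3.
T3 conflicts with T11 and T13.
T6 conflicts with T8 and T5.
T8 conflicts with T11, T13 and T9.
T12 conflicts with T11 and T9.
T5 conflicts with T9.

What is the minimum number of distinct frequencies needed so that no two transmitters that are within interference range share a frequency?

The cycle T2-T13-T3-T11-T12-T2 has odd length 5, so it cannot be 2-colored; at least 3 frequencies are needed.
3 frequencies suffice: frequency 1 → {T3, T8, T12, T5}; frequency 2 → {T1, T2, T6, T11, T9}; frequency 3 → {T4, T13}. Each listed conflict is separated.

3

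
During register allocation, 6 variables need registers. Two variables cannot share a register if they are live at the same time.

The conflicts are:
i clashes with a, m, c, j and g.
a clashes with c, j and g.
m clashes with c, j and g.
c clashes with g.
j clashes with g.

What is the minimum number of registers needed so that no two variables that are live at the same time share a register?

4

i, m, j, g are mutually in conflict, so at least 4 registers are needed.
4 registers suffice: register 1 → {i}; register 2 → {g}; register 3 → {a, m}; register 4 → {c, j}. Every pair that conflicts lands in different registers.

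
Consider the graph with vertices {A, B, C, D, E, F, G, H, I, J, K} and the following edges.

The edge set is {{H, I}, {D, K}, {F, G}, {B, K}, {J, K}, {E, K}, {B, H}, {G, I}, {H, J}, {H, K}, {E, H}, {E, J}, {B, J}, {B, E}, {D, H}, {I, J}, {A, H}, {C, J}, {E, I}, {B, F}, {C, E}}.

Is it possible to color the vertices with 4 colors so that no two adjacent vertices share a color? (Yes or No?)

B, E, H, J, K are mutually adjacent (a clique of size 5), so at least 5 colors are needed.
So 4 colors are not enough.

No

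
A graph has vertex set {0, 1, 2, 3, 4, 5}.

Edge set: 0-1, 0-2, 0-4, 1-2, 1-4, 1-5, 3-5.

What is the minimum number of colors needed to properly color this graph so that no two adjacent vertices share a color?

3

0, 1, 4 are mutually adjacent, so at least 3 colors are needed.
One proper 3-coloring: 0=blue, 1=red, 2=green, 3=red, 4=green, 5=blue. No two adjacent vertices share a color.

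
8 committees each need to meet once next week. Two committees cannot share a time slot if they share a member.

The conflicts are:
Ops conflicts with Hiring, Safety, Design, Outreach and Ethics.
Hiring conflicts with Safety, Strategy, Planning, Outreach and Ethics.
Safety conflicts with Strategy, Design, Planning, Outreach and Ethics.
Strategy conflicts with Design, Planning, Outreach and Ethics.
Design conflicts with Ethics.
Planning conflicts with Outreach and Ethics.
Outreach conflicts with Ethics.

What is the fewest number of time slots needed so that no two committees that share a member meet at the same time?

Hiring, Safety, Strategy, Planning, Outreach, Ethics are mutually in conflict, so at least 6 time slots are needed.
6 time slots suffice: time slot 1 → {Safety}; time slot 2 → {Ethics}; time slot 3 → {Design, Outreach}; time slot 4 → {Hiring}; time slot 5 → {Ops, Strategy}; time slot 6 → {Planning}. No two conflicting committees share a time slot.

6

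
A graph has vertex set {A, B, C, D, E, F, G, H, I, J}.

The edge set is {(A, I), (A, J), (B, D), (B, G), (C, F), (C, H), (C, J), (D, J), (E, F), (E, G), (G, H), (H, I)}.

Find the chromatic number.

The cycle H-G-E-F-C-H has odd length 5, so it cannot be 2-colored; at least 3 colors are needed.
3 colors suffice: A=red, B=blue, C=red, D=red, E=blue, F=green, G=red, H=blue, I=green, J=blue. Each edge has distinct colors on its endpoints.

3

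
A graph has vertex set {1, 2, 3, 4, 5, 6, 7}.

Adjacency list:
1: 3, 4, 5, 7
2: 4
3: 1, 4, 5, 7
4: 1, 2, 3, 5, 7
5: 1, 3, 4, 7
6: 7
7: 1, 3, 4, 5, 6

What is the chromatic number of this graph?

1, 3, 4, 5, 7 form a clique, so at least 5 colors are needed.
5 colors suffice: color a → {4, 6}; color b → {2, 7}; color c → {3}; color d → {5}; color e → {1}. Each edge has distinct colors on its endpoints.

5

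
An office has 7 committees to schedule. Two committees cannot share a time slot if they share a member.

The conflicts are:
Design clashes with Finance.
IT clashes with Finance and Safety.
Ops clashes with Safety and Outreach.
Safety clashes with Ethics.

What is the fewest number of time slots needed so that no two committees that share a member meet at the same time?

2

Ops and Safety conflict, so at least 2 time slots are needed.
Using 2 time slots: Design=2, IT=2, Ops=2, Finance=1, Safety=1, Ethics=2, Outreach=1. Every pair that conflicts lands in different time slots.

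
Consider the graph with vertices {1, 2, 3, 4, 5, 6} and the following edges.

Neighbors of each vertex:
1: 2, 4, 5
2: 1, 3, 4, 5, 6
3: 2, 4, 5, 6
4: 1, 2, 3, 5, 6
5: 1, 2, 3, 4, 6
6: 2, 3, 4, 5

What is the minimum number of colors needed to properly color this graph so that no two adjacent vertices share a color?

5

2, 3, 4, 5, 6 form a clique, so at least 5 colors are needed.
A valid assignment using 5 colors: 1=d, 2=a, 3=e, 4=b, 5=c, 6=d. Every edge joins two different colors.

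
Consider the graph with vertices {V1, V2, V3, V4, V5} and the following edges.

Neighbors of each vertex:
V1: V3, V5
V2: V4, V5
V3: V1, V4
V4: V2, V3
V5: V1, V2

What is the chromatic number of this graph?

The cycle V1-V3-V4-V2-V5-V1 has odd length 5, so it cannot be 2-colored; at least 3 colors are needed.
3 colors suffice: color red → {V4, V5}; color blue → {V1, V2}; color green → {V3}. Every edge joins two different colors.

3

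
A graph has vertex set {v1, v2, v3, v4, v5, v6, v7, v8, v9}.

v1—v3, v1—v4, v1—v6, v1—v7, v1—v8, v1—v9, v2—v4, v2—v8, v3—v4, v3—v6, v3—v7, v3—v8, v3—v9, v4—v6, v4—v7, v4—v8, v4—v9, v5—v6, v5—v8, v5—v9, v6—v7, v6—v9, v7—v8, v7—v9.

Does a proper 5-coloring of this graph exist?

No

v1, v3, v4, v6, v7, v9 are mutually adjacent (a clique of size 6), so at least 6 colors are needed.
So 5 colors are not enough.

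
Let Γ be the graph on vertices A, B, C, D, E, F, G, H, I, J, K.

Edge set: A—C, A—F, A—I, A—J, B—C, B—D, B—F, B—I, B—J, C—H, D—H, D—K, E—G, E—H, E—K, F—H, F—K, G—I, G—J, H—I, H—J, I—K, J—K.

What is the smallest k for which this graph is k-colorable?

B and C are adjacent, so at least 2 colors are needed.
A valid assignment using 2 colors: A=1, B=1, C=2, D=2, E=2, F=2, G=1, H=1, I=2, J=2, K=1. No two adjacent vertices share a color.

2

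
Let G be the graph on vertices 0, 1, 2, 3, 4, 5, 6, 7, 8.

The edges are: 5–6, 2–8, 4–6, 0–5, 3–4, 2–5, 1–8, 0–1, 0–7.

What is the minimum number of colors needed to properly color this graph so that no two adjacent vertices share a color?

The cycle 1-0-5-2-8-1 has odd length 5, so it cannot be 2-colored; at least 3 colors are needed.
One proper 3-coloring: 0=blue, 1=green, 2=blue, 3=blue, 4=red, 5=red, 6=blue, 7=red, 8=red. No two adjacent vertices share a color.

3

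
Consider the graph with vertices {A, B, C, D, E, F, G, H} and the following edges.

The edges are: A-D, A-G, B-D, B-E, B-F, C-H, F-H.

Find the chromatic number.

F and H are adjacent, so at least 2 colors are needed.
2 colors suffice: color red → {A, B, H}; color blue → {C, D, E, F, G}. No two adjacent vertices share a color.

2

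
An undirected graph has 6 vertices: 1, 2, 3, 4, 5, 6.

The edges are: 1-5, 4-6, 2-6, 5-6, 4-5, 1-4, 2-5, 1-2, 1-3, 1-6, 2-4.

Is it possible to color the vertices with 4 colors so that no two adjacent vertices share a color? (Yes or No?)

No

1, 2, 4, 5, 6 are mutually adjacent (a clique of size 5), so at least 5 colors are needed.
So 4 colors are not enough.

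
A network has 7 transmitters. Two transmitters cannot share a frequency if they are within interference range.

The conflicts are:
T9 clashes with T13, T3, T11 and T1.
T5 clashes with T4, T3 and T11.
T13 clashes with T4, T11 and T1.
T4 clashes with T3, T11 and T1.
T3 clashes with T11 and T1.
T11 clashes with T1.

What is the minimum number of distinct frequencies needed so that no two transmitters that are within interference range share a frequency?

T9, T13, T11, T1 pairwise conflict, so at least 4 frequencies are needed.
4 frequencies suffice: T9=4, T5=3, T13=2, T4=4, T3=2, T11=1, T1=3. No two conflicting transmitters share a frequency.

4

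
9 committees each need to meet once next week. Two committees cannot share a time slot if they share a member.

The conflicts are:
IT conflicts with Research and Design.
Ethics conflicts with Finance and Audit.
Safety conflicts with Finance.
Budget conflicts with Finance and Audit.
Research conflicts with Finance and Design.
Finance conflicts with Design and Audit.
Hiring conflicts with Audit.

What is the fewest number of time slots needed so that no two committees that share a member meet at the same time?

3

Budget, Finance, Audit are mutually in conflict, so at least 3 time slots are needed.
3 time slots suffice: time slot 1 → {IT, Finance, Hiring}; time slot 2 → {Safety, Research, Audit}; time slot 3 → {Ethics, Budget, Design}. Each listed conflict is separated.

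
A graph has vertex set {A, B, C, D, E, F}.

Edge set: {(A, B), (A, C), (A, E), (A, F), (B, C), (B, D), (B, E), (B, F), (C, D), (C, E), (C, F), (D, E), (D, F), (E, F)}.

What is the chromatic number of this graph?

5

A, B, C, E, F are mutually adjacent (a clique of size 5), so at least 5 colors are needed.
5 colors suffice: color red → {E}; color blue → {B}; color green → {C}; color yellow → {F}; color purple → {A, D}. No two adjacent vertices share a color.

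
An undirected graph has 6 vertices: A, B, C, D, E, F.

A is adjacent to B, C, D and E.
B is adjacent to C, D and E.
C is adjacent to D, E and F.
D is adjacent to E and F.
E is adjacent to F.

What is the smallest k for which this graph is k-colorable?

A, B, C, D, E form a clique, so at least 5 colors are needed.
5 colors suffice: color 1 → {C}; color 2 → {D}; color 3 → {E}; color 4 → {A, F}; color 5 → {B}. No two adjacent vertices share a color.

5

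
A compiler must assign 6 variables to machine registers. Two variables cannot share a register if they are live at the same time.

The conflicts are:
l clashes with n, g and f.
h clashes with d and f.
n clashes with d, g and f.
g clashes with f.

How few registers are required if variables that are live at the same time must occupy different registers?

4

l, n, g, f are mutually in conflict, so at least 4 registers are needed.
4 registers suffice: register 1 → {h, n}; register 2 → {d, f}; register 3 → {g}; register 4 → {l}. No two conflicting variables share a register.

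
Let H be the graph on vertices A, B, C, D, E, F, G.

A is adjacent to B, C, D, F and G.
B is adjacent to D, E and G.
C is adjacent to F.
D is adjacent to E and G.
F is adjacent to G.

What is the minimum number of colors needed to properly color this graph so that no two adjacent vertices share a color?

4

A, B, D, G form a clique, so at least 4 colors are needed.
A valid assignment using 4 colors: A=red, B=yellow, C=blue, D=green, E=red, F=green, G=blue. Every edge joins two different colors.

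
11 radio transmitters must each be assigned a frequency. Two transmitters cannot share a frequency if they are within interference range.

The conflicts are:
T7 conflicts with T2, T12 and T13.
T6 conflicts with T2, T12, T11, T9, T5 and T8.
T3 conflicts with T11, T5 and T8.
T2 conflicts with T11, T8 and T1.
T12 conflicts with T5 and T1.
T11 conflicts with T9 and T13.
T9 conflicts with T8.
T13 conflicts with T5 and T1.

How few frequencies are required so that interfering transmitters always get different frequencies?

3

T6, T9, T8 pairwise conflict, so at least 3 frequencies are needed.
3 frequencies suffice: frequency 1 → {T6, T3, T13}; frequency 2 → {T7, T11, T5, T8, T1}; frequency 3 → {T2, T12, T9}. Every pair that conflicts lands in different frequencies.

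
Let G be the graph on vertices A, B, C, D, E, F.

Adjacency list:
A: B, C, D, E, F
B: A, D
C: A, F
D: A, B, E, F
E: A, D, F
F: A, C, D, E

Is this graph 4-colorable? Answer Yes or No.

Yes

The chromatic number is 4. A, D, E, F are mutually adjacent (a clique of size 4), so at least 4 colors are needed.
4 colors suffice: color red → {A}; color blue → {C, D}; color green → {B, F}; color yellow → {E}.
That is already a proper 4-coloring.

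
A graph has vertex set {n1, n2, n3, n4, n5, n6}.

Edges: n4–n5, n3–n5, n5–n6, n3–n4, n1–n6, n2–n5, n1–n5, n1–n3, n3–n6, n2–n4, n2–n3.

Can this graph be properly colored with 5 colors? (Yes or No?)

Yes

The chromatic number is 4. n2, n3, n4, n5 are mutually adjacent (a clique of size 4), so at least 4 colors are needed.
A valid assignment using 4 colors: n1=G, n2=Y, n3=B, n4=G, n5=R, n6=Y.
Since 5 ≥ 4, a proper 5-coloring certainly exists.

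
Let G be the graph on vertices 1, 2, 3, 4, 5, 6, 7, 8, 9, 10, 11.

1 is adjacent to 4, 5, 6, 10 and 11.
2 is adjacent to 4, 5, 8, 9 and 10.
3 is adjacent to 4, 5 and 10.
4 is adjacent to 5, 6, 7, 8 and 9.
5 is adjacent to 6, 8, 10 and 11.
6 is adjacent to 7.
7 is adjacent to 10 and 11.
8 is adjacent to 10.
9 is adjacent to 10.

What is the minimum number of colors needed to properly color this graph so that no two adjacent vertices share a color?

1, 4, 5, 6 are mutually adjacent (a clique of size 4), so at least 4 colors are needed.
4 colors suffice: 1=green, 2=green, 3=green, 4=red, 5=blue, 6=yellow, 7=blue, 8=yellow, 9=blue, 10=red, 11=red. Each edge has distinct colors on its endpoints.

4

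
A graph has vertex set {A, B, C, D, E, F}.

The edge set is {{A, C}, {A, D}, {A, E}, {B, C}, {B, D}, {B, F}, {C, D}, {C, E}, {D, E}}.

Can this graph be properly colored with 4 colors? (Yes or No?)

The chromatic number is 4. A, C, D, E are pairwise adjacent (a clique of size 4), so at least 4 colors are needed.
One proper 4-coloring: A=3, B=3, C=2, D=1, E=4, F=1.
That is already a proper 4-coloring.

Yes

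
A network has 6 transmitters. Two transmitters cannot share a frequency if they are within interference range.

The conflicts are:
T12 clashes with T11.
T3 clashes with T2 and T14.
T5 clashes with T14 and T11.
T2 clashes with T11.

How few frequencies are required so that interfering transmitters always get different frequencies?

The cycle T5-T11-T2-T3-T14-T5 has odd length 5, so it cannot be 2-colored; at least 3 frequencies are needed.
3 frequencies suffice: frequency 1 → {T3, T11}; frequency 2 → {T12, T2, T14}; frequency 3 → {T5}. Each listed conflict is separated.

3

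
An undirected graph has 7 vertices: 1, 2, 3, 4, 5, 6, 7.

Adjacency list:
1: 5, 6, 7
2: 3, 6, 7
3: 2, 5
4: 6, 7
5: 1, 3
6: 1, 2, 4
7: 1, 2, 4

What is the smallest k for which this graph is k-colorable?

3

The cycle 1-6-2-3-5-1 has odd length 5, so it cannot be 2-colored; at least 3 colors are needed.
3 colors suffice: color a → {1, 2, 4}; color b → {3, 6, 7}; color c → {5}. No two adjacent vertices share a color.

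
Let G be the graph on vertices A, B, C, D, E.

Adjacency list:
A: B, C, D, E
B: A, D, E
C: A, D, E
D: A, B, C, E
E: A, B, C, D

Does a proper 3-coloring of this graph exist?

No

A, C, D, E form a clique, so at least 4 colors are needed.
So 3 colors are not enough.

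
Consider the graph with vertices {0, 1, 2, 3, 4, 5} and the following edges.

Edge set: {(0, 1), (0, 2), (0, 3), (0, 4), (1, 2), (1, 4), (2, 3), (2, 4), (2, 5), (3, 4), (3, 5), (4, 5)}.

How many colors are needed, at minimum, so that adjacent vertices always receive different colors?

4

0, 2, 3, 4 form a clique, so at least 4 colors are needed.
4 colors suffice: color red → {2}; color blue → {4}; color green → {0, 5}; color yellow → {1, 3}. Each edge has distinct colors on its endpoints.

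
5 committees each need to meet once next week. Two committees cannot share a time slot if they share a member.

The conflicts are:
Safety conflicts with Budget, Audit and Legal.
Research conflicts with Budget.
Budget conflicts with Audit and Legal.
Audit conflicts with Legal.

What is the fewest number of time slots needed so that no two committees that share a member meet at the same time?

4

Safety, Budget, Audit, Legal all conflict with each other, so at least 4 time slots are needed.
A valid assignment using 4 time slots: Safety=4, Research=2, Budget=1, Audit=2, Legal=3. Each listed conflict is separated.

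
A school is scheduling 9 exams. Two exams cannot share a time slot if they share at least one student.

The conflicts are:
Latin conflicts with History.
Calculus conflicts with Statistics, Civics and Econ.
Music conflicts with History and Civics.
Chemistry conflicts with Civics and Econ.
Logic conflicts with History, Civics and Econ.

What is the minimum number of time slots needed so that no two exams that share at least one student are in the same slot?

2

Logic and Civics conflict, so at least 2 time slots are needed.
A valid assignment using 2 time slots: Latin=2, Calculus=2, Music=2, Statistics=1, Chemistry=2, Logic=2, History=1, Civics=1, Econ=1. Each listed conflict is separated.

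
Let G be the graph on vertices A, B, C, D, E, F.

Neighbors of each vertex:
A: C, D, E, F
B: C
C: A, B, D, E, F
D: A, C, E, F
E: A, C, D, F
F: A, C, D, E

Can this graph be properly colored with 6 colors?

The chromatic number is 5. A, C, D, E, F form a clique, so at least 5 colors are needed.
5 colors suffice: color red → {C}; color blue → {A, B}; color green → {F}; color yellow → {D}; color purple → {E}.
Since 6 ≥ 5, a proper 6-coloring certainly exists.

Yes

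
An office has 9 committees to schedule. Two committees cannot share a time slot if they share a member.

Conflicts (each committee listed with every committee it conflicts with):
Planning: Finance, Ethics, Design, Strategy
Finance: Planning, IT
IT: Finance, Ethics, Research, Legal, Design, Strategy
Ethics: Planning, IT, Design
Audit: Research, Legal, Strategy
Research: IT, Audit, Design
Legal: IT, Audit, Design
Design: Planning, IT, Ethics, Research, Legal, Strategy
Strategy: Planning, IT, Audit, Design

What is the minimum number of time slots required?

IT, Ethics, Design all conflict with each other, so at least 3 time slots are needed.
Using 3 time slots: Planning=1, Finance=2, IT=1, Ethics=3, Audit=1, Research=3, Legal=3, Design=2, Strategy=3. No two conflicting committees share a time slot.

3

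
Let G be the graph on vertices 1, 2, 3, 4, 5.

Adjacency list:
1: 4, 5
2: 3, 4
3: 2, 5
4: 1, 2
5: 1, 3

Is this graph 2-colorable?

No

The cycle 3-2-4-1-5-3 has odd length 5, so it cannot be 2-colored; at least 3 colors are needed.
So 2 colors are not enough.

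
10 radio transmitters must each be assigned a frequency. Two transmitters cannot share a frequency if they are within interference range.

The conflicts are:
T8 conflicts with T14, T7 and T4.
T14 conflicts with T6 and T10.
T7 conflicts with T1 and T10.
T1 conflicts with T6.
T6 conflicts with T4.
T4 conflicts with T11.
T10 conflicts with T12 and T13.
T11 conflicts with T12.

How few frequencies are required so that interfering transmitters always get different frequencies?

The cycle T14-T6-T1-T7-T8-T14 has odd length 5, so it cannot be 2-colored; at least 3 frequencies are needed.
3 frequencies suffice: frequency 1 → {T8, T6, T10, T11}; frequency 2 → {T14, T7, T4, T12, T13}; frequency 3 → {T1}. Every pair that conflicts lands in different frequencies.

3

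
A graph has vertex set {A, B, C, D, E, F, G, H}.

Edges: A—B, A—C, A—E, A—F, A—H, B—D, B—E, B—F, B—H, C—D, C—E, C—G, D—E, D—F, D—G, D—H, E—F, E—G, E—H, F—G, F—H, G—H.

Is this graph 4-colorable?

No

A, B, E, F, H form a clique, so at least 5 colors are needed.
So 4 colors are not enough.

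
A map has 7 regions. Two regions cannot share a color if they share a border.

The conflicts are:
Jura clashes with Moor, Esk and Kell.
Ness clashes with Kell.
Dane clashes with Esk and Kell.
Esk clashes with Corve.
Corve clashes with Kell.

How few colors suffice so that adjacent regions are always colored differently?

Corve and Kell conflict, so at least 2 colors are needed.
2 colors suffice: color 1 → {Moor, Esk, Kell}; color 2 → {Jura, Ness, Dane, Corve}. Each listed conflict is separated.

2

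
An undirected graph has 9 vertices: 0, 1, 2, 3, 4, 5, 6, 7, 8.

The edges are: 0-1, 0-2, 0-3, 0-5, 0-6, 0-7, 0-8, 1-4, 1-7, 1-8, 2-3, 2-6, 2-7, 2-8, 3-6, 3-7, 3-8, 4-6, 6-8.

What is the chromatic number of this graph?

0, 2, 3, 6, 8 are pairwise adjacent (a clique of size 5), so at least 5 colors are needed.
A valid assignment using 5 colors: 0=red, 1=blue, 2=purple, 3=yellow, 4=red, 5=blue, 6=blue, 7=green, 8=green. No two adjacent vertices share a color.

5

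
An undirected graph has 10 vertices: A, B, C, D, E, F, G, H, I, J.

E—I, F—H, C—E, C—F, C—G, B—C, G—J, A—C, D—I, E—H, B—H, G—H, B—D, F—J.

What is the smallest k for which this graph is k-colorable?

3

The cycle I-E-C-B-D-I has odd length 5, so it cannot be 2-colored; at least 3 colors are needed.
One proper 3-coloring: A=blue, B=blue, C=red, D=red, E=blue, F=blue, G=blue, H=red, I=green, J=red. Every edge joins two different colors.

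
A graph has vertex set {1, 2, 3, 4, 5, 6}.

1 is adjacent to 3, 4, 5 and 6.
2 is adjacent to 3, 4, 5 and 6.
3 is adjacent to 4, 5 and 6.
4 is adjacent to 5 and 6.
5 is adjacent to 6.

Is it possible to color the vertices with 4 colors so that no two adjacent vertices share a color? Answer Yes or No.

1, 3, 4, 5, 6 are mutually adjacent (a clique of size 5), so at least 5 colors are needed.
So 4 colors are not enough.

No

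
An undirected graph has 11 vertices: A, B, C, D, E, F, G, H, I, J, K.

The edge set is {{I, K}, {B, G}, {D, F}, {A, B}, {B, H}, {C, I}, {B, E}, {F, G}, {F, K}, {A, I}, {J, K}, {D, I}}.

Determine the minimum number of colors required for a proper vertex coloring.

C and I are adjacent, so at least 2 colors are needed.
2 colors suffice: color 1 → {B, F, I, J}; color 2 → {A, C, D, E, G, H, K}. Every edge joins two different colors.

2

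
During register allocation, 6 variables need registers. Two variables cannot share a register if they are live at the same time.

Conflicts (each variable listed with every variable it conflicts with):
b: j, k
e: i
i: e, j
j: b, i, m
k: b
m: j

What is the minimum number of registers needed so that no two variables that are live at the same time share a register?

2

e and i conflict, so at least 2 registers are needed.
2 registers suffice: b=2, e=1, i=2, j=1, k=1, m=2. No two conflicting variables share a register.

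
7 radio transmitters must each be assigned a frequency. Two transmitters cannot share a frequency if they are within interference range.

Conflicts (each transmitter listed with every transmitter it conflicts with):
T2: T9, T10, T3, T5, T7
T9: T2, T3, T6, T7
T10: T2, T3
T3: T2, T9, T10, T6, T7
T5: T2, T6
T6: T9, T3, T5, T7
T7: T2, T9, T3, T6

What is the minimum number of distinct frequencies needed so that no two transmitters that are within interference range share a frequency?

4

T9, T3, T6, T7 pairwise conflict, so at least 4 frequencies are needed.
A valid assignment using 4 frequencies: T2=2, T9=4, T10=3, T3=1, T5=1, T6=2, T7=3. No two conflicting transmitters share a frequency.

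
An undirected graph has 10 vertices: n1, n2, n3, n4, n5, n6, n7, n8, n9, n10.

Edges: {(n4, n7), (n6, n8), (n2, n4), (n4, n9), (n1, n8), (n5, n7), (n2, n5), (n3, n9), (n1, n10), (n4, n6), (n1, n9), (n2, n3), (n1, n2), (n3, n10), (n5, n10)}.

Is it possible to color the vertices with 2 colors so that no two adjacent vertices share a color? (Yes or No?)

No

The cycle n6-n8-n1-n2-n4-n6 has odd length 5, so it cannot be 2-colored; at least 3 colors are needed.
So 2 colors are not enough.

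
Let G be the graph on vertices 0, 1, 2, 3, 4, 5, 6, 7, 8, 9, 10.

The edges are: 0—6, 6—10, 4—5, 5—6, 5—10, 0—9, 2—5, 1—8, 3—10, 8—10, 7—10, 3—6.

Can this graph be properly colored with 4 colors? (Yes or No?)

The chromatic number is 3. 3, 6, 10 are mutually adjacent, so at least 3 colors are needed.
3 colors suffice: color red → {0, 1, 2, 4, 10}; color blue → {3, 5, 7, 8, 9}; color green → {6}.
Since 4 ≥ 3, a proper 4-coloring certainly exists.

Yes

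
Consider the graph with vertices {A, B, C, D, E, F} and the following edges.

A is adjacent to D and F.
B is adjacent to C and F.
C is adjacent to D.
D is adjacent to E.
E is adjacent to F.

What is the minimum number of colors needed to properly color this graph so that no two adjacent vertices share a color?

The cycle B-F-E-D-C-B has odd length 5, so it cannot be 2-colored; at least 3 colors are needed.
3 colors suffice: color 1 → {D, F}; color 2 → {A, B, E}; color 3 → {C}. Each edge has distinct colors on its endpoints.

3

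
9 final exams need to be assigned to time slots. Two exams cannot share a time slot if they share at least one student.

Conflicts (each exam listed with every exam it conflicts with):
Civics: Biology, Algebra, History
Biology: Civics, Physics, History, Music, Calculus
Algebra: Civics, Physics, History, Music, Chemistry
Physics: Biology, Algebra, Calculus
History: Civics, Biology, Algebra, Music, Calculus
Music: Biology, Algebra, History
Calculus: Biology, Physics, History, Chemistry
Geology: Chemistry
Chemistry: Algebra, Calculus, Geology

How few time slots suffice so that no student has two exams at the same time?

Biology, History, Music all conflict with each other, so at least 3 time slots are needed.
3 time slots suffice: time slot 1 → {Biology, Algebra, Geology}; time slot 2 → {Physics, History, Chemistry}; time slot 3 → {Civics, Music, Calculus}. Every pair that conflicts lands in different time slots.

3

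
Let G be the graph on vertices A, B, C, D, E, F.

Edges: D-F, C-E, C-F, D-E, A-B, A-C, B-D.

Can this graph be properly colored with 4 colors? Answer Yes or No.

Yes

The chromatic number is 3. The cycle C-A-B-D-F-C has odd length 5, so it cannot be 2-colored; at least 3 colors are needed.
3 colors suffice: color red → {C, D}; color blue → {B, E, F}; color green → {A}.
Since 4 ≥ 3, a proper 4-coloring certainly exists.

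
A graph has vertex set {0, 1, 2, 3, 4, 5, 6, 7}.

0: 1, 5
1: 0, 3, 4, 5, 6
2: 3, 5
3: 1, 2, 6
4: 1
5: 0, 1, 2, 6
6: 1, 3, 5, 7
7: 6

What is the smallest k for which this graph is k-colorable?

3

1, 5, 6 are mutually adjacent, so at least 3 colors are needed.
3 colors suffice: color a → {1, 2, 7}; color b → {3, 4, 5}; color c → {0, 6}. No two adjacent vertices share a color.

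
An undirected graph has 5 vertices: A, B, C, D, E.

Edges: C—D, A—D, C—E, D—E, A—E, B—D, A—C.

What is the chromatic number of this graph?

4

A, C, D, E form a clique, so at least 4 colors are needed.
4 colors suffice: color 1 → {D}; color 2 → {A, B}; color 3 → {E}; color 4 → {C}. Each edge has distinct colors on its endpoints.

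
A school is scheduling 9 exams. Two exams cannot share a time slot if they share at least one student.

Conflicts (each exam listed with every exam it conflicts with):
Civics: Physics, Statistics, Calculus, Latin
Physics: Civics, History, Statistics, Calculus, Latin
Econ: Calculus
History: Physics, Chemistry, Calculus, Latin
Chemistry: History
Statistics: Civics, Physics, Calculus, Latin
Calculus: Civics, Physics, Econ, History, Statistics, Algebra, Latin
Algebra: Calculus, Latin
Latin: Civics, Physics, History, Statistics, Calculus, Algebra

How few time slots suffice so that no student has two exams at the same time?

Civics, Physics, Statistics, Calculus, Latin pairwise conflict, so at least 5 time slots are needed.
5 time slots suffice: Civics=4, Physics=3, Econ=2, History=4, Chemistry=1, Statistics=5, Calculus=1, Algebra=3, Latin=2. Every pair that conflicts lands in different time slots.

5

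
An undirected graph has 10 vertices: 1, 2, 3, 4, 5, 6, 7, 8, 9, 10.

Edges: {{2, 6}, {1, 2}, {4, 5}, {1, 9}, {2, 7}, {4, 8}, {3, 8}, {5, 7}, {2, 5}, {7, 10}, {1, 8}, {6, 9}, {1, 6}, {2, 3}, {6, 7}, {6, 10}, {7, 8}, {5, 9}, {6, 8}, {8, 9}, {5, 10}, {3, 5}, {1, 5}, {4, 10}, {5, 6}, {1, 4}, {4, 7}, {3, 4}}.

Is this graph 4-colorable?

The chromatic number is 4. 1, 5, 6, 9 form a clique, so at least 4 colors are needed.
4 colors suffice: color red → {5, 8}; color blue → {4, 6}; color green → {1, 3, 7}; color yellow → {2, 9, 10}.
That is already a proper 4-coloring.

Yes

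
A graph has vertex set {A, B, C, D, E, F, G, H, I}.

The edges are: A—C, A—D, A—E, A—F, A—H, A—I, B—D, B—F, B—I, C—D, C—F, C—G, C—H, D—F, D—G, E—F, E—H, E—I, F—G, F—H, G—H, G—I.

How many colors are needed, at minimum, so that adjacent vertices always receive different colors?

C, D, F, G form a clique, so at least 4 colors are needed.
4 colors suffice: color 1 → {F, I}; color 2 → {A, B, G}; color 3 → {D, H}; color 4 → {C, E}. Every edge joins two different colors.

4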